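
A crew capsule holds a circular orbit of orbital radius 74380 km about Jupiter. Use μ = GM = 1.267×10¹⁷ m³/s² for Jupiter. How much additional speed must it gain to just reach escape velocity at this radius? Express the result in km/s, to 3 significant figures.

r = 74380 km = 7.438×10⁷ m.
Circular speed v_c = √(μ/r) = 41270 m/s.
Escape speed v_esc = √(2μ/r) = √2 × v_c = 58370 m/s.
Δv = v_esc − v_c = 17100 m/s = 17.10 km/s.

Δv ≈ 17.1 km/s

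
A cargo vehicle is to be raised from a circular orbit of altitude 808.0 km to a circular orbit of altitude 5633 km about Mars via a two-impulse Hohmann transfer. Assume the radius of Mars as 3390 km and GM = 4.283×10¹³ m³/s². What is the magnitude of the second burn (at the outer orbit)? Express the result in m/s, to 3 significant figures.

r₁ = 3390 + 808.0 = 4198.0 km = 4.1980×10⁶ m.
r₂ = 3390 + 5633 = 9023.0 km = 9.0230×10⁶ m.
Transfer ellipse a_t = (r₁ + r₂)/2 = 6.610×10⁶ m.
At r₁: circular v_c1 = √(μ/r₁) = 3194 m/s; transfer-periapsis v_p = √[μ(2/r₁ − 1/a_t)] = 3732 m/s.
At r₂: circular v_c2 = √(μ/r₂) = 2179 m/s; transfer-apoapsis v_a = √[μ(2/r₂ − 1/a_t)] = 1736 m/s.
Δv₂ = v_c2 − v_a = 442.5 m/s.

Δv ≈ 442 m/s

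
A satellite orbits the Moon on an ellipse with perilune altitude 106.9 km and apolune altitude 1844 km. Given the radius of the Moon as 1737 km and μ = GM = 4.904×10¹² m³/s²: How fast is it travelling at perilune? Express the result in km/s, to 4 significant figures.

v ≈ 1.874 km/s

r_p = 1737 + 106.9 = 1843.9 km = 1.8439×10⁶ m.
r_a = 1737 + 1844 = 3581.0 km = 3.5810×10⁶ m.
Semi-major axis a = (r_p + r_a)/2 = 2712.4 km = 2.712×10⁶ m.
Vis-viva: v² = μ(2/r − 1/a) = 4.904×10¹² × (1.085×10⁻⁶ − 3.687×10⁻⁷) = 3.511×10⁶ m²/s².
v = 1874 m/s = 1.874 km/s.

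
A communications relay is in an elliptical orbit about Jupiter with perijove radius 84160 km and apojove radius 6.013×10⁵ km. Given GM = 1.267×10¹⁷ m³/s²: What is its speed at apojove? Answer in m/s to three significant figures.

Semi-major axis a = (r_p + r_a)/2 = 3.4273×10⁵ km = 3.427×10⁸ m.
Vis-viva: v² = μ(2/r − 1/a) = 1.267×10¹⁷ × (3.326×10⁻⁹ − 2.918×10⁻⁹) = 5.174×10⁷ m²/s².
v = 7193 m/s.

v ≈ 7190 m/s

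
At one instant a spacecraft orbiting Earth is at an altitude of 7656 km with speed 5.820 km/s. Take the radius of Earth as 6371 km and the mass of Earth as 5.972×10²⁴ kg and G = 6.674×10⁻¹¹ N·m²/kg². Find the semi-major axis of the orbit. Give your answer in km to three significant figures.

μ = GM = 6.674×10⁻¹¹ × 5.972×10²⁴ = 3.986×10¹⁴ m³/s².
r = 6371 + 7656 = 14027 km = 1.403×10⁷ m.
Specific orbital energy ε = v²/2 − μ/r = (5820)²/2 − 3.986×10¹⁴/1.403×10⁷ = -1.148×10⁷ J/kg.
Since ε = −μ/(2a), a = −μ/(2ε) = 1.736×10⁷ m = 17362 km.

a ≈ 17400 km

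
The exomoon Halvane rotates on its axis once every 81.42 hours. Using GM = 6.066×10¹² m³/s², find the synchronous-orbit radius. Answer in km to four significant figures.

r_sync ≈ 23630 km

T = 81.42 hours = 2.931×10⁵ s.
A synchronous orbit has period T, so by Kepler's third law a = (μT²/4π²)^(1/3).
μT²/4π² = 6.066×10¹² × (2.931×10⁵)² / 39.48 = 1.320×10²² m³.
a = 2.363×10⁷ m = 23634 km.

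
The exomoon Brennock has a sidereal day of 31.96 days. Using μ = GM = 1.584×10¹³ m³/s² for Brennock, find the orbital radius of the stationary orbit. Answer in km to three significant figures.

T = 31.96 days = 2.761×10⁶ s.
A synchronous orbit has period T, so by Kepler's third law a = (μT²/4π²)^(1/3).
μT²/4π² = 1.584×10¹³ × (2.761×10⁶)² / 39.48 = 3.059×10²⁴ m³.
a = 1.452×10⁸ m = 1.4517×10⁵ km.

r_sync ≈ 1.45×10⁵ km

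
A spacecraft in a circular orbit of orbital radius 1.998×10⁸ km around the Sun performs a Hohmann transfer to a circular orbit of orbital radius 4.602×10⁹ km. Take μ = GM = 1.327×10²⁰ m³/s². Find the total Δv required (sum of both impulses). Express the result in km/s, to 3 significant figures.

Δv_total ≈ 13.7 km/s

r₁ = 1.998×10⁸ km = 1.998×10¹¹ m.
r₂ = 4.602×10⁹ km = 4.602×10¹² m.
Transfer ellipse a_t = (r₁ + r₂)/2 = 2.401×10¹² m.
At r₁: circular v_c1 = √(μ/r₁) = 25770 m/s; transfer-perihelion v_p = √[μ(2/r₁ − 1/a_t)] = 35680 m/s.
Δv₁ = v_p − v_c1 = 9909 m/s.
At r₂: circular v_c2 = √(μ/r₂) = 5370 m/s; transfer-aphelion v_a = √[μ(2/r₂ − 1/a_t)] = 1549 m/s.
Δv₂ = v_c2 − v_a = 3821 m/s.
Total Δv = Δv₁ + Δv₂ = 13730 m/s = 13.73 km/s.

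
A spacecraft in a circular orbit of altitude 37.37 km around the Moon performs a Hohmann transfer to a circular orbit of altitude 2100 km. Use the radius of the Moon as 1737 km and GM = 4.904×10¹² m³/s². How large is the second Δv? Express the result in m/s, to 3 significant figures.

Δv ≈ 231 m/s

r₁ = 1737 + 37.37 = 1774.4 km = 1.7744×10⁶ m.
r₂ = 1737 + 2100 = 3837.0 km = 3.8370×10⁶ m.
Transfer ellipse a_t = (r₁ + r₂)/2 = 2.806×10⁶ m.
At r₁: circular v_c1 = √(μ/r₁) = 1662 m/s; transfer-perilune v_p = √[μ(2/r₁ − 1/a_t)] = 1944 m/s.
At r₂: circular v_c2 = √(μ/r₂) = 1131 m/s; transfer-apolune v_a = √[μ(2/r₂ − 1/a_t)] = 899.0 m/s.
Δv₂ = v_c2 − v_a = 231.5 m/s.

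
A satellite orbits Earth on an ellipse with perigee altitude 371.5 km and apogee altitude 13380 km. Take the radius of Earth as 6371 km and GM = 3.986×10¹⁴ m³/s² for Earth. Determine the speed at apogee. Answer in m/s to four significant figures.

v ≈ 3205 m/s

r_p = 6371 + 371.5 = 6742.5 km = 6.7425×10⁶ m.
r_a = 6371 + 13380 = 19751 km = 1.9751×10⁷ m.
Semi-major axis a = (r_p + r_a)/2 = 13247 km = 1.325×10⁷ m.
Vis-viva: v² = μ(2/r − 1/a) = 3.986×10¹⁴ × (1.013×10⁻⁷ − 7.549×10⁻⁸) = 1.027×10⁷ m²/s².
v = 3205 m/s.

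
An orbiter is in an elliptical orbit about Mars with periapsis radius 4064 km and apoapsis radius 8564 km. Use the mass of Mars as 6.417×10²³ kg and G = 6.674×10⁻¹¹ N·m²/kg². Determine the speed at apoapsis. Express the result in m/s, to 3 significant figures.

μ = GM = 6.674×10⁻¹¹ × 6.417×10²³ = 4.283×10¹³ m³/s².
Semi-major axis a = (r_p + r_a)/2 = 6314.0 km = 6.314×10⁶ m.
Vis-viva: v² = μ(2/r − 1/a) = 4.283×10¹³ × (2.335×10⁻⁷ − 1.584×10⁻⁷) = 3.219×10⁶ m²/s².
v = 1794 m/s.

v ≈ 1790 m/s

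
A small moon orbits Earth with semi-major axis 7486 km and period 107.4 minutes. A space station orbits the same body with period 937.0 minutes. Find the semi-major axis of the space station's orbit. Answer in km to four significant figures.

a₂ ≈ 31730 km

Kepler's third law: a³ ∝ T², so a₂ = a₁ (T₂/T₁)^(2/3).
T₂/T₁ = 8.724, (T₂/T₁)^(2/3) = 4.238.
a₂ = 7486 × 4.238 = 31730 km.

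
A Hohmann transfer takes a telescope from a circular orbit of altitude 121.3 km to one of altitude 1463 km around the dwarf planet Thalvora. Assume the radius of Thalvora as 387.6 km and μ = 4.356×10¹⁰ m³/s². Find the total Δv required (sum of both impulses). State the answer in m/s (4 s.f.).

r₁ = 387.6 + 121.3 = 508.90 km = 5.0890×10⁵ m.
r₂ = 387.6 + 1463 = 1850.6 km = 1.8506×10⁶ m.
Transfer ellipse a_t = (r₁ + r₂)/2 = 1.180×10⁶ m.
At r₁: circular v_c1 = √(μ/r₁) = 292.6 m/s; transfer-periapsis v_p = √[μ(2/r₁ − 1/a_t)] = 366.4 m/s.
Δv₁ = v_p − v_c1 = 73.86 m/s.
At r₂: circular v_c2 = √(μ/r₂) = 153.4 m/s; transfer-apoapsis v_a = √[μ(2/r₂ − 1/a_t)] = 100.8 m/s.
Δv₂ = v_c2 − v_a = 52.66 m/s.
Total Δv = Δv₁ + Δv₂ = 126.5 m/s.

Δv_total ≈ 126.5 m/s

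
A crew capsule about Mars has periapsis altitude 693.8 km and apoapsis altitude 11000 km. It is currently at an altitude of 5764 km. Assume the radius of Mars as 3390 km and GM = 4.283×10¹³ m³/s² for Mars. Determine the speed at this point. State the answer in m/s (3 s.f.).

v ≈ 2170 m/s

r_p = 3390 + 693.8 = 4083.8 km = 4.0838×10⁶ m.
r_a = 3390 + 11000 = 14390 km = 1.4390×10⁷ m.
r = 3390 + 5764 = 9154.0 km = 9.154×10⁶ m.
Semi-major axis a = (r_p + r_a)/2 = 9236.9 km = 9.237×10⁶ m.
Vis-viva: v² = μ(2/r − 1/a) = 4.283×10¹³ × (2.185×10⁻⁷ − 1.083×10⁻⁷) = 4.721×10⁶ m²/s².
v = 2173 m/s.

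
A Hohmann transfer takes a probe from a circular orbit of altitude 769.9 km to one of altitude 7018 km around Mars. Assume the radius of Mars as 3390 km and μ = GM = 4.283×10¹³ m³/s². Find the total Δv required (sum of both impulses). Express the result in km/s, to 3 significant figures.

r₁ = 3390 + 769.9 = 4159.9 km = 4.1599×10⁶ m.
r₂ = 3390 + 7018 = 10408 km = 1.0408×10⁷ m.
Transfer ellipse a_t = (r₁ + r₂)/2 = 7.284×10⁶ m.
At r₁: circular v_c1 = √(μ/r₁) = 3209 m/s; transfer-periapsis v_p = √[μ(2/r₁ − 1/a_t)] = 3836 m/s.
Δv₁ = v_p − v_c1 = 626.9 m/s.
At r₂: circular v_c2 = √(μ/r₂) = 2029 m/s; transfer-apoapsis v_a = √[μ(2/r₂ − 1/a_t)] = 1533 m/s.
Δv₂ = v_c2 − v_a = 495.5 m/s.
Total Δv = Δv₁ + Δv₂ = 1122 m/s = 1.122 km/s.

Δv_total ≈ 1.12 km/s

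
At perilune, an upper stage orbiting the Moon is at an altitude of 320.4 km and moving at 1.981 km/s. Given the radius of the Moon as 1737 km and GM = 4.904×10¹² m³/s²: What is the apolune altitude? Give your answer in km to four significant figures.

r_p = 1737 + 320.4 = 2057.4 km = 2.057×10⁶ m.
Specific energy ε = v²/2 − μ/r = -4.214×10⁵ J/kg, so a = −μ/(2ε) = 5.819×10⁶ m.
The apsides satisfy r_p + r_a = 2a, so the apolune radius is 2a − r_p = 9.580×10⁶ m = 9579.7 km.
Apolune altitude = 9579.7 − 1737 = 7842.7 km.

apolune altitude ≈ 7843 km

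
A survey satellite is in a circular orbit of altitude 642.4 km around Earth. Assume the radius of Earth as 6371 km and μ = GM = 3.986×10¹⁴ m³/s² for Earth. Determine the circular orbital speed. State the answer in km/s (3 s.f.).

v ≈ 7.54 km/s

r = 6371 + 642.4 = 7013.4 km = 7.0134×10⁶ m.
For a circular orbit v = √(μ/r) = √(3.986×10¹⁴ / 7.013×10⁶) = √(5.683×10⁷) = 7539 m/s.
That is 7.539 km/s.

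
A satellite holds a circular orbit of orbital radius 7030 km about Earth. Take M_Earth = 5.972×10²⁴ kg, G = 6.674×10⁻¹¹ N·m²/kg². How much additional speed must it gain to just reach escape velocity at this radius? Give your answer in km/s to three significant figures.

Δv ≈ 3.12 km/s

μ = GM = 6.674×10⁻¹¹ × 5.972×10²⁴ = 3.986×10¹⁴ m³/s².
r = 7030 km = 7.030×10⁶ m.
Circular speed v_c = √(μ/r) = 7530 m/s.
Escape speed v_esc = √(2μ/r) = √2 × v_c = 10650 m/s.
Δv = v_esc − v_c = 3119 m/s = 3.119 km/s.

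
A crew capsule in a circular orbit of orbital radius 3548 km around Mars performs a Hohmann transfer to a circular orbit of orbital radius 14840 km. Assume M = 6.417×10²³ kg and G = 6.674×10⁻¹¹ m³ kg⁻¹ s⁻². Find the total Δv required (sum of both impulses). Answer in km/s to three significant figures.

Δv_total ≈ 1.58 km/s

μ = GM = 6.674×10⁻¹¹ × 6.417×10²³ = 4.283×10¹³ m³/s².
r₁ = 3548 km = 3.548×10⁶ m.
r₂ = 14840 km = 1.484×10⁷ m.
Transfer ellipse a_t = (r₁ + r₂)/2 = 9.194×10⁶ m.
At r₁: circular v_c1 = √(μ/r₁) = 3474 m/s; transfer-periapsis v_p = √[μ(2/r₁ − 1/a_t)] = 4414 m/s.
Δv₁ = v_p − v_c1 = 939.7 m/s.
At r₂: circular v_c2 = √(μ/r₂) = 1699 m/s; transfer-apoapsis v_a = √[μ(2/r₂ − 1/a_t)] = 1055 m/s.
Δv₂ = v_c2 − v_a = 643.5 m/s.
Total Δv = Δv₁ + Δv₂ = 1583 m/s = 1.583 km/s.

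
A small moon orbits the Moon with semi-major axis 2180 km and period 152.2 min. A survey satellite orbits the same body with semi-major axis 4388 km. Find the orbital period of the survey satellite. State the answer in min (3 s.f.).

T₂ ≈ 435 min

Kepler's third law: T² ∝ a³, so T₂ = T₁ (a₂/a₁)^(3/2).
a₂/a₁ = 2.013, (a₂/a₁)^(3/2) = 2.856.
T₂ = 152.2 × 2.856 = 434.6 min.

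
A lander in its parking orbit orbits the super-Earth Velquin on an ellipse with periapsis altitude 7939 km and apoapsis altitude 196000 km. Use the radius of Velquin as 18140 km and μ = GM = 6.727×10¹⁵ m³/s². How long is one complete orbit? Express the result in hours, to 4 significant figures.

r_p = 18140 + 7939 = 26079 km = 2.6079×10⁷ m.
r_a = 18140 + 196000 = 214140 km = 2.1414×10⁸ m.
Semi-major axis a = (r_p + r_a)/2 = (26079 + 2.1414×10⁵)/2 = 1.2011×10⁵ km = 1.201×10⁸ m.
By Kepler's third law T = 2π√(a³/μ) = 2π × 1.605×10⁴ = 1.008×10⁵ s.
= 28.01 hours.

T ≈ 28.01 hours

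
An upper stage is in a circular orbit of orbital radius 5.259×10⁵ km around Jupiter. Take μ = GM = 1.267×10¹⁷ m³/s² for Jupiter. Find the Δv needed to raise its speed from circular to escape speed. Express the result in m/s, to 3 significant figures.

r = 5.259×10⁵ km = 5.259×10⁸ m.
Circular speed v_c = √(μ/r) = 15520 m/s.
Escape speed v_esc = √(2μ/r) = √2 × v_c = 21950 m/s.
Δv = v_esc − v_c = 6429 m/s.

Δv ≈ 6430 m/s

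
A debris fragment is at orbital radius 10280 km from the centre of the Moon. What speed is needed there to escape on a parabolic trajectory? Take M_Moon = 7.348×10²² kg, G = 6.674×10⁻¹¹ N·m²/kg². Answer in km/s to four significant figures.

v_esc ≈ 0.9768 km/s

μ = GM = 6.674×10⁻¹¹ × 7.348×10²² = 4.904×10¹² m³/s².
r = 10280 km = 1.028×10⁷ m.
Escape speed v_esc = √(2μ/r) = √(2 × 4.904×10¹² / 1.028×10⁷) = √(9.541×10⁵) = 976.8 m/s.
= 0.9768 km/s.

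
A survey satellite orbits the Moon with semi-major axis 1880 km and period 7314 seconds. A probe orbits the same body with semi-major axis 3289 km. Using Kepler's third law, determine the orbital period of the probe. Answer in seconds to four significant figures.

Kepler's third law: T² ∝ a³, so T₂ = T₁ (a₂/a₁)^(3/2).
a₂/a₁ = 1.749, (a₂/a₁)^(3/2) = 2.314.
T₂ = 7314 × 2.314 = 16920 seconds.

T₂ ≈ 16920 seconds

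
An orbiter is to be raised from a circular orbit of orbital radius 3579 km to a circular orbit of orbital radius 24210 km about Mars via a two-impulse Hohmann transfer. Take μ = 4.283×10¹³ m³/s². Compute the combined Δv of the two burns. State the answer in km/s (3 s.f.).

r₁ = 3579 km = 3.579×10⁶ m.
r₂ = 24210 km = 2.421×10⁷ m.
Transfer ellipse a_t = (r₁ + r₂)/2 = 1.389×10⁷ m.
At r₁: circular v_c1 = √(μ/r₁) = 3459 m/s; transfer-periapsis v_p = √[μ(2/r₁ − 1/a_t)] = 4566 m/s.
Δv₁ = v_p − v_c1 = 1107 m/s.
At r₂: circular v_c2 = √(μ/r₂) = 1330 m/s; transfer-apoapsis v_a = √[μ(2/r₂ − 1/a_t)] = 675.1 m/s.
Δv₂ = v_c2 − v_a = 655.0 m/s.
Total Δv = Δv₁ + Δv₂ = 1762 m/s = 1.762 km/s.

Δv_total ≈ 1.76 km/s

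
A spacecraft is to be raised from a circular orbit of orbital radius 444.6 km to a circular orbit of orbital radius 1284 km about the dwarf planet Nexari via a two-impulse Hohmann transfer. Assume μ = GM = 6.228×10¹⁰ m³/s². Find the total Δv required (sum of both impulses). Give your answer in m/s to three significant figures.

Δv_total ≈ 144 m/s

r₁ = 444.6 km = 4.446×10⁵ m.
r₂ = 1284 km = 1.284×10⁶ m.
Transfer ellipse a_t = (r₁ + r₂)/2 = 8.643×10⁵ m.
At r₁: circular v_c1 = √(μ/r₁) = 374.3 m/s; transfer-periapsis v_p = √[μ(2/r₁ − 1/a_t)] = 456.2 m/s.
Δv₁ = v_p − v_c1 = 81.91 m/s.
At r₂: circular v_c2 = √(μ/r₂) = 220.2 m/s; transfer-apoapsis v_a = √[μ(2/r₂ − 1/a_t)] = 158.0 m/s.
Δv₂ = v_c2 − v_a = 62.28 m/s.
Total Δv = Δv₁ + Δv₂ = 144.2 m/s.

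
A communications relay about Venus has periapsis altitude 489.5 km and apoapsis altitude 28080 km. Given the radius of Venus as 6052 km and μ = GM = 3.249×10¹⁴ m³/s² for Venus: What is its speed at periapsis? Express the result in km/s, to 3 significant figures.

v ≈ 9.13 km/s

r_p = 6052 + 489.5 = 6541.5 km = 6.5415×10⁶ m.
r_a = 6052 + 28080 = 34132 km = 3.4132×10⁷ m.
Semi-major axis a = (r_p + r_a)/2 = 20337 km = 2.034×10⁷ m.
Vis-viva: v² = μ(2/r − 1/a) = 3.249×10¹⁴ × (3.057×10⁻⁷ − 4.917×10⁻⁸) = 8.336×10⁷ m²/s².
v = 9130 m/s = 9.130 km/s.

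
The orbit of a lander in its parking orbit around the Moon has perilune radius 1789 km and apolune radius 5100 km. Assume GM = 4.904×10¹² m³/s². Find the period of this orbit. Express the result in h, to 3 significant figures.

Semi-major axis a = (r_p + r_a)/2 = (1789.0 + 5100.0)/2 = 3444.5 km = 3.444×10⁶ m.
By Kepler's third law T = 2π√(a³/μ) = 2π × 2.887×10³ = 1.814×10⁴ s.
= 5.038 h.

T ≈ 5.04 h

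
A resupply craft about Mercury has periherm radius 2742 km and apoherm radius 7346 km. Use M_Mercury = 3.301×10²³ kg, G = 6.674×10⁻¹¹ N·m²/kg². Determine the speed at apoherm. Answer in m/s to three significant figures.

μ = GM = 6.674×10⁻¹¹ × 3.301×10²³ = 2.203×10¹³ m³/s².
Semi-major axis a = (r_p + r_a)/2 = 5044.0 km = 5.044×10⁶ m.
Vis-viva: v² = μ(2/r − 1/a) = 2.203×10¹³ × (2.723×10⁻⁷ − 1.983×10⁻⁷) = 1.630×10⁶ m²/s².
v = 1277 m/s.

v ≈ 1280 m/s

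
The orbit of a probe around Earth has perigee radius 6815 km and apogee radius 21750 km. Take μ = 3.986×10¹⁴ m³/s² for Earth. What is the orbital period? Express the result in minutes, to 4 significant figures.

T ≈ 283.1 minutes

Semi-major axis a = (r_p + r_a)/2 = (6815.0 + 21750)/2 = 14282 km = 1.428×10⁷ m.
By Kepler's third law T = 2π√(a³/μ) = 2π × 2.704×10³ = 1.699×10⁴ s.
= 283.1 minutes.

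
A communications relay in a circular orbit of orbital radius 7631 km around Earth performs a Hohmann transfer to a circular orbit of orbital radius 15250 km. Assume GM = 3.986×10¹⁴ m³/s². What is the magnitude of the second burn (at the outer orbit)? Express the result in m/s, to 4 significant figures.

Δv ≈ 937.1 m/s

r₁ = 7631 km = 7.631×10⁶ m.
r₂ = 15250 km = 1.525×10⁷ m.
Transfer ellipse a_t = (r₁ + r₂)/2 = 1.144×10⁷ m.
At r₁: circular v_c1 = √(μ/r₁) = 7227 m/s; transfer-perigee v_p = √[μ(2/r₁ − 1/a_t)] = 8344 m/s.
At r₂: circular v_c2 = √(μ/r₂) = 5113 m/s; transfer-apogee v_a = √[μ(2/r₂ − 1/a_t)] = 4175 m/s.
Δv₂ = v_c2 − v_a = 937.1 m/s.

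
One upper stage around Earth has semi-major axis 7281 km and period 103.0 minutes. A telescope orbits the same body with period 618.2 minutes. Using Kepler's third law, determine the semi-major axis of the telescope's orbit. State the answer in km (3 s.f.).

a₂ ≈ 24000 km

Kepler's third law: a³ ∝ T², so a₂ = a₁ (T₂/T₁)^(2/3).
T₂/T₁ = 6.002, (T₂/T₁)^(2/3) = 3.303.
a₂ = 7281 × 3.303 = 24050 km.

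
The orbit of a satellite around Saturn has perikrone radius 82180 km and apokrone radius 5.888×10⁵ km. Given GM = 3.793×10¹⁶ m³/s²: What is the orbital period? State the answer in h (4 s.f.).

T ≈ 55.07 h

Semi-major axis a = (r_p + r_a)/2 = (82180 + 5.8880×10⁵)/2 = 3.3549×10⁵ km = 3.355×10⁸ m.
By Kepler's third law T = 2π√(a³/μ) = 2π × 3.155×10⁴ = 1.982×10⁵ s.
= 55.07 h.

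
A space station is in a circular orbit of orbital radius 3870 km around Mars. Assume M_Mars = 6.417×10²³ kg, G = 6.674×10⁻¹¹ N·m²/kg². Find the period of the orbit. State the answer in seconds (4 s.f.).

μ = GM = 6.674×10⁻¹¹ × 6.417×10²³ = 4.283×10¹³ m³/s².
r = 3870 km = 3.870×10⁶ m.
Kepler's third law: T = 2π√(r³/μ) = 2π√((3.870×10⁶)³ / 4.283×10¹³).
r³/μ = 1.353×10⁶ s², so T = 2π × 1.163×10³ = 7.309×10³ s.

T ≈ 7309 seconds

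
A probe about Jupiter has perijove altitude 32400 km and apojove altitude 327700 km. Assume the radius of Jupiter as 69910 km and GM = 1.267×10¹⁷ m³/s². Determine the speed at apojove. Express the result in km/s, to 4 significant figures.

v ≈ 11.42 km/s

r_p = 69910 + 32400 = 102310 km = 1.0231×10⁸ m.
r_a = 69910 + 327700 = 397610 km = 3.9761×10⁸ m.
Semi-major axis a = (r_p + r_a)/2 = 2.4996×10⁵ km = 2.500×10⁸ m.
Vis-viva: v² = μ(2/r − 1/a) = 1.267×10¹⁷ × (5.030×10⁻⁹ − 4.001×10⁻⁹) = 1.304×10⁸ m²/s².
v = 11420 m/s = 11.42 km/s.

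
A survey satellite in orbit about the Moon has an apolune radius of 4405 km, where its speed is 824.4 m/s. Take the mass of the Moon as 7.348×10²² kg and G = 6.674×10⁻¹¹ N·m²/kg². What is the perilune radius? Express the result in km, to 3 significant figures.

perilune radius ≈ 1940 km

μ = GM = 6.674×10⁻¹¹ × 7.348×10²² = 4.904×10¹² m³/s².
r_a = 4.405×10⁶ m.
Specific energy ε = v²/2 − μ/r = -7.735×10⁵ J/kg, so a = −μ/(2ε) = 3.170×10⁶ m.
The apsides satisfy r_p + r_a = 2a, so the perilune radius is 2a − r_a = 1.935×10⁶ m = 1935.3 km.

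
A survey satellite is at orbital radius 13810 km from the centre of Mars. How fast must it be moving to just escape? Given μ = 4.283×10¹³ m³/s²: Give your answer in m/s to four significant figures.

r = 13810 km = 1.381×10⁷ m.
Escape speed v_esc = √(2μ/r) = √(2 × 4.283×10¹³ / 1.381×10⁷) = √(6.203×10⁶) = 2491 m/s.

v_esc ≈ 2491 m/s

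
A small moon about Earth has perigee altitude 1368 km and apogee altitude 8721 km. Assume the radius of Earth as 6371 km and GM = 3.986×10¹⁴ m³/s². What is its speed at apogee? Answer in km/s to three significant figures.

v ≈ 4.23 km/s

r_p = 6371 + 1368 = 7739.0 km = 7.7390×10⁶ m.
r_a = 6371 + 8721 = 15092 km = 1.5092×10⁷ m.
Semi-major axis a = (r_p + r_a)/2 = 11416 km = 1.142×10⁷ m.
Vis-viva: v² = μ(2/r − 1/a) = 3.986×10¹⁴ × (1.325×10⁻⁷ − 8.760×10⁻⁸) = 1.791×10⁷ m²/s².
v = 4231 m/s = 4.231 km/s.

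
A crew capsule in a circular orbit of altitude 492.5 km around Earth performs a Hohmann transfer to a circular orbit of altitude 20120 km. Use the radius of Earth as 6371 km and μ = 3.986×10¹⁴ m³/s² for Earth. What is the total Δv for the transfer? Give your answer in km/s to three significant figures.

Δv_total ≈ 3.37 km/s

r₁ = 6371 + 492.5 = 6863.5 km = 6.8635×10⁶ m.
r₂ = 6371 + 20120 = 26491 km = 2.6491×10⁷ m.
Transfer ellipse a_t = (r₁ + r₂)/2 = 1.668×10⁷ m.
At r₁: circular v_c1 = √(μ/r₁) = 7621 m/s; transfer-perigee v_p = √[μ(2/r₁ − 1/a_t)] = 9605 m/s.
Δv₁ = v_p − v_c1 = 1984 m/s.
At r₂: circular v_c2 = √(μ/r₂) = 3879 m/s; transfer-apogee v_a = √[μ(2/r₂ − 1/a_t)] = 2488 m/s.
Δv₂ = v_c2 − v_a = 1391 m/s.
Total Δv = Δv₁ + Δv₂ = 3375 m/s = 3.375 km/s.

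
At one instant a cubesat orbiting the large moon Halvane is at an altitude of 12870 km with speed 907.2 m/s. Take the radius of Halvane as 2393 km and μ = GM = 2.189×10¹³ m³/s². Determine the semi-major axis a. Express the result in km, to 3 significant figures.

r = 2393 + 12870 = 15263 km = 1.526×10⁷ m.
Vis-viva rearranged: 1/a = 2/r − v²/μ = 1.310×10⁻⁷ − 3.760×10⁻⁸ = 9.344×10⁻⁸ m⁻¹.
a = 1.070×10⁷ m = 10702 km.

a ≈ 10700 km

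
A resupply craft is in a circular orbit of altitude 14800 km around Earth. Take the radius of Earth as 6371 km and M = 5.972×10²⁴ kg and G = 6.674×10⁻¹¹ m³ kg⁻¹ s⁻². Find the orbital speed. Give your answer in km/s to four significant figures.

μ = GM = 6.674×10⁻¹¹ × 5.972×10²⁴ = 3.986×10¹⁴ m³/s².
r = 6371 + 14800 = 21171 km = 2.1171×10⁷ m.
For a circular orbit v = √(μ/r) = √(3.986×10¹⁴ / 2.117×10⁷) = √(1.883×10⁷) = 4339 m/s.
That is 4.339 km/s.

v ≈ 4.339 km/s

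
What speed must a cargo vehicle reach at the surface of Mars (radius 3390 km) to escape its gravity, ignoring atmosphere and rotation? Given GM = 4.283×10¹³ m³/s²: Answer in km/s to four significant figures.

r = R = 3.390×10⁶ m.
Escape speed v_esc = √(2μ/r) = √(2 × 4.283×10¹³ / 3.390×10⁶) = √(2.527×10⁷) = 5027 m/s.
= 5.027 km/s.

v_esc ≈ 5.027 km/s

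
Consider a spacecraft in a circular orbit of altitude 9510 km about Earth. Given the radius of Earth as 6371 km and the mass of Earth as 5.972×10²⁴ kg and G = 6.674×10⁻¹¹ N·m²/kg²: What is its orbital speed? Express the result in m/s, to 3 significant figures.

v ≈ 5010 m/s

μ = GM = 6.674×10⁻¹¹ × 5.972×10²⁴ = 3.986×10¹⁴ m³/s².
r = 6371 + 9510 = 15881 km = 1.5881×10⁷ m.
For a circular orbit v = √(μ/r) = √(3.986×10¹⁴ / 1.588×10⁷) = √(2.510×10⁷) = 5010 m/s.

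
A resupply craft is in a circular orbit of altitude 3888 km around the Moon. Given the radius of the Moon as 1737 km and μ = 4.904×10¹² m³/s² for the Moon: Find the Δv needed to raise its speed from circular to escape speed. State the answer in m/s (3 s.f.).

r = 1737 + 3888 = 5625.0 km = 5.6250×10⁶ m.
Circular speed v_c = √(μ/r) = 933.7 m/s.
Escape speed v_esc = √(2μ/r) = √2 × v_c = 1320 m/s.
Δv = v_esc − v_c = 386.8 m/s.

Δv ≈ 387 m/s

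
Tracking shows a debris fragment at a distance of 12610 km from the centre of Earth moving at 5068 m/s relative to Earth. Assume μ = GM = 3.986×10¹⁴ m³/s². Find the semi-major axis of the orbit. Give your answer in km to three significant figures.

r = 1.261×10⁷ m.
Specific orbital energy ε = v²/2 − μ/r = (5068)²/2 − 3.986×10¹⁴/1.261×10⁷ = -1.877×10⁷ J/kg.
Since ε = −μ/(2a), a = −μ/(2ε) = 1.062×10⁷ m = 10619 km.

a ≈ 10600 km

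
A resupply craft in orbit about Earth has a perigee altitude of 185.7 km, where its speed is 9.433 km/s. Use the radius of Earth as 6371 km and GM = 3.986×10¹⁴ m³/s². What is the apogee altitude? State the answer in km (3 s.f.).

apogee altitude ≈ 11500 km

r_p = 6371 + 185.7 = 6556.7 km = 6.557×10⁶ m.
Specific energy ε = v²/2 − μ/r = -1.630×10⁷ J/kg, so a = −μ/(2ε) = 1.223×10⁷ m.
The apsides satisfy r_p + r_a = 2a, so the apogee radius is 2a − r_p = 1.789×10⁷ m = 17894 km.
Apogee altitude = 17894 − 6371 = 11523 km.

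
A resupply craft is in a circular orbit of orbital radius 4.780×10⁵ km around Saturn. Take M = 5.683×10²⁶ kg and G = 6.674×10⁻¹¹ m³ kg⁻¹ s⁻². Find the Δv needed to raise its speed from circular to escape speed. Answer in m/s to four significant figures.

Δv ≈ 3690 m/s

μ = GM = 6.674×10⁻¹¹ × 5.683×10²⁶ = 3.793×10¹⁶ m³/s².
r = 4.780×10⁵ km = 4.780×10⁸ m.
Circular speed v_c = √(μ/r) = 8908 m/s.
Escape speed v_esc = √(2μ/r) = √2 × v_c = 12600 m/s.
Δv = v_esc − v_c = 3690 m/s.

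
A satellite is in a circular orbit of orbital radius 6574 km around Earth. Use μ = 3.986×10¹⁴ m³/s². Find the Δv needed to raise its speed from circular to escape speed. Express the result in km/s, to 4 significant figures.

r = 6574 km = 6.574×10⁶ m.
Circular speed v_c = √(μ/r) = 7787 m/s.
Escape speed v_esc = √(2μ/r) = √2 × v_c = 11010 m/s.
Δv = v_esc − v_c = 3225 m/s = 3.225 km/s.

Δv ≈ 3.225 km/s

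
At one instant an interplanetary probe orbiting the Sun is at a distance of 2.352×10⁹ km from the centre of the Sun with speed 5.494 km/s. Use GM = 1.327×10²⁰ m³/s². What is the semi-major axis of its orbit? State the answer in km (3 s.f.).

r = 2.352×10¹² m.
Vis-viva rearranged: 1/a = 2/r − v²/μ = 8.503×10⁻¹³ − 2.275×10⁻¹³ = 6.229×10⁻¹³ m⁻¹.
a = 1.605×10¹² m = 1.6054×10⁹ km.

a ≈ 1.61×10⁹ km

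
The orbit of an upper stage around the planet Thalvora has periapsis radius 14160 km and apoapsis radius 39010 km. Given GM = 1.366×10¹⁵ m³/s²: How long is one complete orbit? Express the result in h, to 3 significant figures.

Semi-major axis a = (r_p + r_a)/2 = (14160 + 39010)/2 = 26585 km = 2.658×10⁷ m.
By Kepler's third law T = 2π√(a³/μ) = 2π × 3.709×10³ = 2.330×10⁴ s.
= 6.473 h.

T ≈ 6.47 h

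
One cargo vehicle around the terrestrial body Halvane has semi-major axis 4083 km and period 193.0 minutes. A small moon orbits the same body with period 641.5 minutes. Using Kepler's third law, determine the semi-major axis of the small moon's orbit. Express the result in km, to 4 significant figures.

a₂ ≈ 9094 km

Kepler's third law: a³ ∝ T², so a₂ = a₁ (T₂/T₁)^(2/3).
T₂/T₁ = 3.324, (T₂/T₁)^(2/3) = 2.227.
a₂ = 4083 × 2.227 = 9094 km.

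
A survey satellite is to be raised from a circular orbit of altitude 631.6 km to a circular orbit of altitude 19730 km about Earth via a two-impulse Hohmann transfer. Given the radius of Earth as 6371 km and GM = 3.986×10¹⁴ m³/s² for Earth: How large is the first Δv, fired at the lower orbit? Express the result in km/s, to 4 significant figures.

r₁ = 6371 + 631.6 = 7002.6 km = 7.0026×10⁶ m.
r₂ = 6371 + 19730 = 26101 km = 2.6101×10⁷ m.
Transfer ellipse a_t = (r₁ + r₂)/2 = 1.655×10⁷ m.
At r₁: circular v_c1 = √(μ/r₁) = 7545 m/s; transfer-perigee v_p = √[μ(2/r₁ − 1/a_t)] = 9474 m/s.
Δv₁ = v_p − v_c1 = 1930 m/s.
= 1.930 km/s.

Δv ≈ 1.930 km/s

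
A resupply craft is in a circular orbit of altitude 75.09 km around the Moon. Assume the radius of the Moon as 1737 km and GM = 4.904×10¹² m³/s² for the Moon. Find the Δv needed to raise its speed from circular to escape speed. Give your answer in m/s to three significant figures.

r = 1737 + 75.09 = 1812.1 km = 1.8121×10⁶ m.
Circular speed v_c = √(μ/r) = 1645 m/s.
Escape speed v_esc = √(2μ/r) = √2 × v_c = 2326 m/s.
Δv = v_esc − v_c = 681.4 m/s.

Δv ≈ 681 m/s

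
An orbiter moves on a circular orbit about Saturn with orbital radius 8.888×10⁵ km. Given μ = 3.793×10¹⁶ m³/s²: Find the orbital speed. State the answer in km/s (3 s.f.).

r = 8.888×10⁵ km = 8.888×10⁸ m.
For a circular orbit v = √(μ/r) = √(3.793×10¹⁶ / 8.888×10⁸) = √(4.268×10⁷) = 6533 m/s.
That is 6.533 km/s.

v ≈ 6.53 km/s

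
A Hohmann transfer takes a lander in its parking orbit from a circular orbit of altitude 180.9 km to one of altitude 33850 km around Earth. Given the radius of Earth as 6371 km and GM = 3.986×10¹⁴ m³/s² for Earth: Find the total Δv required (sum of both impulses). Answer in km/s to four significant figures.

Δv_total ≈ 3.911 km/s

r₁ = 6371 + 180.9 = 6551.9 km = 6.5519×10⁶ m.
r₂ = 6371 + 33850 = 40221 km = 4.0221×10⁷ m.
Transfer ellipse a_t = (r₁ + r₂)/2 = 2.339×10⁷ m.
At r₁: circular v_c1 = √(μ/r₁) = 7800 m/s; transfer-perigee v_p = √[μ(2/r₁ − 1/a_t)] = 10230 m/s.
Δv₁ = v_p − v_c1 = 2429 m/s.
At r₂: circular v_c2 = √(μ/r₂) = 3148 m/s; transfer-apogee v_a = √[μ(2/r₂ − 1/a_t)] = 1666 m/s.
Δv₂ = v_c2 − v_a = 1482 m/s.
Total Δv = Δv₁ + Δv₂ = 3911 m/s = 3.911 km/s.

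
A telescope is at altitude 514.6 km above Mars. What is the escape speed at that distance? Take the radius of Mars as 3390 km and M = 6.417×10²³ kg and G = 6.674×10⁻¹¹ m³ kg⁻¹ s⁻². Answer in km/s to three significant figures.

v_esc ≈ 4.68 km/s

μ = GM = 6.674×10⁻¹¹ × 6.417×10²³ = 4.283×10¹³ m³/s².
r = 3390 + 514.6 = 3904.6 km = 3.9046×10⁶ m.
Escape speed v_esc = √(2μ/r) = √(2 × 4.283×10¹³ / 3.905×10⁶) = √(2.194×10⁷) = 4684 m/s.
= 4.684 km/s.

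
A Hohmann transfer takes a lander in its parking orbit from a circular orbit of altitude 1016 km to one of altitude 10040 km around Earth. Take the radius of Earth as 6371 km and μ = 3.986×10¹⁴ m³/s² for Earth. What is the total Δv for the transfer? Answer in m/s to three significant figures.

r₁ = 6371 + 1016 = 7387.0 km = 7.3870×10⁶ m.
r₂ = 6371 + 10040 = 16411 km = 1.6411×10⁷ m.
Transfer ellipse a_t = (r₁ + r₂)/2 = 1.190×10⁷ m.
At r₁: circular v_c1 = √(μ/r₁) = 7346 m/s; transfer-perigee v_p = √[μ(2/r₁ − 1/a_t)] = 8627 m/s.
Δv₁ = v_p − v_c1 = 1281 m/s.
At r₂: circular v_c2 = √(μ/r₂) = 4928 m/s; transfer-apogee v_a = √[μ(2/r₂ − 1/a_t)] = 3883 m/s.
Δv₂ = v_c2 − v_a = 1045 m/s.
Total Δv = Δv₁ + Δv₂ = 2326 m/s.

Δv_total ≈ 2330 m/s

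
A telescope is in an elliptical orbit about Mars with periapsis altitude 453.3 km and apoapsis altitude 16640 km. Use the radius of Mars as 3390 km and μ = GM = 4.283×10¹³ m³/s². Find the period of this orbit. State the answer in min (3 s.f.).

T ≈ 660 min

r_p = 3390 + 453.3 = 3843.3 km = 3.8433×10⁶ m.
r_a = 3390 + 16640 = 20030 km = 2.0030×10⁷ m.
Semi-major axis a = (r_p + r_a)/2 = (3843.3 + 20030)/2 = 11937 km = 1.194×10⁷ m.
By Kepler's third law T = 2π√(a³/μ) = 2π × 6.302×10³ = 3.959×10⁴ s.
= 659.9 min.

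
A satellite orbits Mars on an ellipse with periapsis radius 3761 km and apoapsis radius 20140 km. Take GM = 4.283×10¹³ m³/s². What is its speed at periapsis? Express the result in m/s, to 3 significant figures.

Semi-major axis a = (r_p + r_a)/2 = 11950 km = 1.195×10⁷ m.
Vis-viva: v² = μ(2/r − 1/a) = 4.283×10¹³ × (5.318×10⁻⁷ − 8.368×10⁻⁸) = 1.919×10⁷ m²/s².
v = 4381 m/s.

v ≈ 4380 m/s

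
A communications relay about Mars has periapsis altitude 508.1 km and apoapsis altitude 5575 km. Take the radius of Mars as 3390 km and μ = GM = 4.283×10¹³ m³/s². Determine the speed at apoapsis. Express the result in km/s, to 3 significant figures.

r_p = 3390 + 508.1 = 3898.1 km = 3.8981×10⁶ m.
r_a = 3390 + 5575 = 8965.0 km = 8.9650×10⁶ m.
Semi-major axis a = (r_p + r_a)/2 = 6431.6 km = 6.432×10⁶ m.
Vis-viva: v² = μ(2/r − 1/a) = 4.283×10¹³ × (2.231×10⁻⁷ − 1.555×10⁻⁷) = 2.896×10⁶ m²/s².
v = 1702 m/s = 1.702 km/s.

v ≈ 1.70 km/s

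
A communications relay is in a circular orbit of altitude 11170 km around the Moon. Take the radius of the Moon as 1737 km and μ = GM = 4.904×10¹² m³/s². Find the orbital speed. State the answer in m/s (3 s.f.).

v ≈ 616 m/s

r = 1737 + 11170 = 12907 km = 1.2907×10⁷ m.
For a circular orbit v = √(μ/r) = √(4.904×10¹² / 1.291×10⁷) = √(3.799×10⁵) = 616.4 m/s.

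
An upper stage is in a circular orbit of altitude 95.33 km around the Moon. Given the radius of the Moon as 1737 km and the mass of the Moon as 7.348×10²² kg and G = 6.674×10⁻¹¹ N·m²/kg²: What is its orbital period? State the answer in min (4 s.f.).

T ≈ 117.3 min

μ = GM = 6.674×10⁻¹¹ × 7.348×10²² = 4.904×10¹² m³/s².
r = 1737 + 95.33 = 1832.3 km = 1.8323×10⁶ m.
Kepler's third law: T = 2π√(r³/μ) = 2π√((1.832×10⁶)³ / 4.904×10¹²).
r³/μ = 1.254×10⁶ s², so T = 2π × 1.120×10³ = 7.037×10³ s.
Converting: 7.037×10³ s ÷ 60.00 = 117.3 min.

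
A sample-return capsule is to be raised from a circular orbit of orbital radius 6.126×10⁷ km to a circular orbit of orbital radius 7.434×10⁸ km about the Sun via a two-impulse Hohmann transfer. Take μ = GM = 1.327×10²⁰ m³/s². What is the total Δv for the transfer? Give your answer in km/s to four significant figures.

r₁ = 6.126×10⁷ km = 6.126×10¹⁰ m.
r₂ = 7.434×10⁸ km = 7.434×10¹¹ m.
Transfer ellipse a_t = (r₁ + r₂)/2 = 4.023×10¹¹ m.
At r₁: circular v_c1 = √(μ/r₁) = 46540 m/s; transfer-perihelion v_p = √[μ(2/r₁ − 1/a_t)] = 63270 m/s.
Δv₁ = v_p − v_c1 = 16720 m/s.
At r₂: circular v_c2 = √(μ/r₂) = 13360 m/s; transfer-aphelion v_a = √[μ(2/r₂ − 1/a_t)] = 5213 m/s.
Δv₂ = v_c2 − v_a = 8147 m/s.
Total Δv = Δv₁ + Δv₂ = 24870 m/s = 24.87 km/s.

Δv_total ≈ 24.87 km/s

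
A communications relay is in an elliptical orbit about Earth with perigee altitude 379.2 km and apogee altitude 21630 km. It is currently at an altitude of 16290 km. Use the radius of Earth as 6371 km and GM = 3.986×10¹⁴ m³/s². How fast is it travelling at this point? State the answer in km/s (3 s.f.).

r_p = 6371 + 379.2 = 6750.2 km = 6.7502×10⁶ m.
r_a = 6371 + 21630 = 28001 km = 2.8001×10⁷ m.
r = 6371 + 16290 = 22661 km = 2.266×10⁷ m.
Semi-major axis a = (r_p + r_a)/2 = 17376 km = 1.738×10⁷ m.
Vis-viva: v² = μ(2/r − 1/a) = 3.986×10¹⁴ × (8.826×10⁻⁸ − 5.755×10⁻⁸) = 1.224×10⁷ m²/s².
v = 3498 m/s = 3.498 km/s.

v ≈ 3.50 km/s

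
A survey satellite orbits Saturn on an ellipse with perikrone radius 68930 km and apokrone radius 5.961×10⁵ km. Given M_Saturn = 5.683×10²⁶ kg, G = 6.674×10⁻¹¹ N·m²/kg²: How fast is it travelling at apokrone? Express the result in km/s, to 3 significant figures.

v ≈ 3.63 km/s

μ = GM = 6.674×10⁻¹¹ × 5.683×10²⁶ = 3.793×10¹⁶ m³/s².
Semi-major axis a = (r_p + r_a)/2 = 3.3252×10⁵ km = 3.325×10⁸ m.
Vis-viva: v² = μ(2/r − 1/a) = 3.793×10¹⁶ × (3.355×10⁻⁹ − 3.007×10⁻⁹) = 1.319×10⁷ m²/s².
v = 3632 m/s = 3.632 km/s.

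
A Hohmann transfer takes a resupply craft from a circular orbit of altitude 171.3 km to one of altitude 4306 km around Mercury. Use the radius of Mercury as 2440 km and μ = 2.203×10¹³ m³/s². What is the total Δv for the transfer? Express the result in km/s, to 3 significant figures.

r₁ = 2440 + 171.3 = 2611.3 km = 2.6113×10⁶ m.
r₂ = 2440 + 4306 = 6746.0 km = 6.7460×10⁶ m.
Transfer ellipse a_t = (r₁ + r₂)/2 = 4.679×10⁶ m.
At r₁: circular v_c1 = √(μ/r₁) = 2905 m/s; transfer-periherm v_p = √[μ(2/r₁ − 1/a_t)] = 3488 m/s.
Δv₁ = v_p − v_c1 = 583.2 m/s.
At r₂: circular v_c2 = √(μ/r₂) = 1807 m/s; transfer-apoherm v_a = √[μ(2/r₂ − 1/a_t)] = 1350 m/s.
Δv₂ = v_c2 − v_a = 457.1 m/s.
Total Δv = Δv₁ + Δv₂ = 1040 m/s = 1.040 km/s.

Δv_total ≈ 1.04 km/s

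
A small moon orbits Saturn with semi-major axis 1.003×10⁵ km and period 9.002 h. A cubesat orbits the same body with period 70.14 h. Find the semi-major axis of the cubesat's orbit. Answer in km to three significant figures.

Kepler's third law: a³ ∝ T², so a₂ = a₁ (T₂/T₁)^(2/3).
T₂/T₁ = 7.792, (T₂/T₁)^(2/3) = 3.930.
a₂ = 1.003×10⁵ × 3.930 = 3.942×10⁵ km.

a₂ ≈ 3.94×10⁵ km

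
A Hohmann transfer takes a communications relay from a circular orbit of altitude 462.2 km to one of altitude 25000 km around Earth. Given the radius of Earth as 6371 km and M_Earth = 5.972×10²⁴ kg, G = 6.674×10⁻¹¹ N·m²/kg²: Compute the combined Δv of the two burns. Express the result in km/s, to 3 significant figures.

Δv_total ≈ 3.58 km/s

μ = GM = 6.674×10⁻¹¹ × 5.972×10²⁴ = 3.986×10¹⁴ m³/s².
r₁ = 6371 + 462.2 = 6833.2 km = 6.8332×10⁶ m.
r₂ = 6371 + 25000 = 31371 km = 3.1371×10⁷ m.
Transfer ellipse a_t = (r₁ + r₂)/2 = 1.910×10⁷ m.
At r₁: circular v_c1 = √(μ/r₁) = 7637 m/s; transfer-perigee v_p = √[μ(2/r₁ − 1/a_t)] = 9787 m/s.
Δv₁ = v_p − v_c1 = 2150 m/s.
At r₂: circular v_c2 = √(μ/r₂) = 3564 m/s; transfer-apogee v_a = √[μ(2/r₂ − 1/a_t)] = 2132 m/s.
Δv₂ = v_c2 − v_a = 1433 m/s.
Total Δv = Δv₁ + Δv₂ = 3583 m/s = 3.583 km/s.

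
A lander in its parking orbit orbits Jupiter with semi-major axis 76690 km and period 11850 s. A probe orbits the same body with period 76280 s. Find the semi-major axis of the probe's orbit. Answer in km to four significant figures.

Kepler's third law: a³ ∝ T², so a₂ = a₁ (T₂/T₁)^(2/3).
T₂/T₁ = 6.437, (T₂/T₁)^(2/3) = 3.460.
a₂ = 76690 × 3.460 = 2.654×10⁵ km.

a₂ ≈ 2.654×10⁵ km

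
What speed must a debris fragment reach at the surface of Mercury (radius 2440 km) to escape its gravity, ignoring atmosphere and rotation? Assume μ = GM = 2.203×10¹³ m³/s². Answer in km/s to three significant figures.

v_esc ≈ 4.25 km/s

r = R = 2.440×10⁶ m.
Escape speed v_esc = √(2μ/r) = √(2 × 2.203×10¹³ / 2.440×10⁶) = √(1.806×10⁷) = 4249 m/s.
= 4.249 km/s.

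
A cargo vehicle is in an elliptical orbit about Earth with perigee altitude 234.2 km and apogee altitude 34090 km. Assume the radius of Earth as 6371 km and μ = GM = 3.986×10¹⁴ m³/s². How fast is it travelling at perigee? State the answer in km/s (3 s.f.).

r_p = 6371 + 234.2 = 6605.2 km = 6.6052×10⁶ m.
r_a = 6371 + 34090 = 40461 km = 4.0461×10⁷ m.
Semi-major axis a = (r_p + r_a)/2 = 23533 km = 2.353×10⁷ m.
Vis-viva: v² = μ(2/r − 1/a) = 3.986×10¹⁴ × (3.028×10⁻⁷ − 4.249×10⁻⁸) = 1.038×10⁸ m²/s².
v = 10190 m/s = 10.19 km/s.

v ≈ 10.2 km/s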